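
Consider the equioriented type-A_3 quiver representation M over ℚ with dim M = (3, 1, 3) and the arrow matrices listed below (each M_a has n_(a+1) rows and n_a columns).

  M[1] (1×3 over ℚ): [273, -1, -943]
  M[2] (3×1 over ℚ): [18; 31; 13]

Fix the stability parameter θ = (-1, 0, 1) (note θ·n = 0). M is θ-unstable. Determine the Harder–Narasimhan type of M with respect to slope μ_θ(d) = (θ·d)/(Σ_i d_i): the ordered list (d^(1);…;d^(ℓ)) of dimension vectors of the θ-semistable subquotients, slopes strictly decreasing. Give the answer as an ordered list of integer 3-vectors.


Interval decomposition of M: I[1,1]^2, I[1,3], I[3,3]^2.
HN type (ℓ=3): μ^(1)=1; μ^(2)=0; μ^(3)=-1

((0, 0, 3); (0, 1, 0); (3, 0, 0))


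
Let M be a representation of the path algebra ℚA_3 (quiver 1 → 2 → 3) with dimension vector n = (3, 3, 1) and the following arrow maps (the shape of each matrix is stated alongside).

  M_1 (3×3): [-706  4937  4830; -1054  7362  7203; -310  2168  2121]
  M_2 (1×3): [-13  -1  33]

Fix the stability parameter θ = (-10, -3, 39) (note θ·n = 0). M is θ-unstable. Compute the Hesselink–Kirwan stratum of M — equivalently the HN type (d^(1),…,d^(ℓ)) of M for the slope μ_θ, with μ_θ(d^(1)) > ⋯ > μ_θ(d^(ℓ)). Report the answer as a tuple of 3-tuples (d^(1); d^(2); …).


Barcode: M ≅ I[1,1], I[1,2], I[1,3], I[2,2]. HN layers by μ_θ (3 steps, strictly decreasing):
  μ^(1)=39; μ^(2)=-3; μ^(3)=-10

((0, 0, 1); (0, 3, 0); (3, 0, 0))


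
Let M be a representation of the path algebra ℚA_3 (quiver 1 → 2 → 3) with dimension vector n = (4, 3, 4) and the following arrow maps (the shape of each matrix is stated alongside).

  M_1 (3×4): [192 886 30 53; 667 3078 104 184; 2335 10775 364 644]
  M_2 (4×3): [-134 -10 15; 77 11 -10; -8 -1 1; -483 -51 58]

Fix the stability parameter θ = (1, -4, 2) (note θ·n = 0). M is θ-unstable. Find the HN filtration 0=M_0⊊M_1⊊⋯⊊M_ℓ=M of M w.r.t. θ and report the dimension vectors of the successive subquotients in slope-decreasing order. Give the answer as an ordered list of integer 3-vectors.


Barcode: M ≅ I[1,1], I[1,3]^3, I[3,3]. HN layers by μ_θ (3 steps, strictly decreasing):
  μ^(1)=2; μ^(2)=1; μ^(3)=-3/2

((0, 0, 4); (1, 0, 0); (3, 3, 0))


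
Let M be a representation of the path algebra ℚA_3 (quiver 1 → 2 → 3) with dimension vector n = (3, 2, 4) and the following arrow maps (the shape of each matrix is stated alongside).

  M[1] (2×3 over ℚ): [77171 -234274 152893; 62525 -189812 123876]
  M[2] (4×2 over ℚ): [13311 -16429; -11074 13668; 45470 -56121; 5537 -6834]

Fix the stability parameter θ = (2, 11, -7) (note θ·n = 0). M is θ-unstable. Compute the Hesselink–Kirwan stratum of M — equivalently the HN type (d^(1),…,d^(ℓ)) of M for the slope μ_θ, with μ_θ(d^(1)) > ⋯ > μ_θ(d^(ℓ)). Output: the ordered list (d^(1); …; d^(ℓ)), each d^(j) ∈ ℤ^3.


Via rank(M_{q-1}∘⋯∘M_p): M ≅ I[1,1], I[1,3]^2, I[3,3]^2.
μ_θ-semistable layers: μ^(1)=2; μ^(2)=-7

((3, 2, 2); (0, 0, 2))


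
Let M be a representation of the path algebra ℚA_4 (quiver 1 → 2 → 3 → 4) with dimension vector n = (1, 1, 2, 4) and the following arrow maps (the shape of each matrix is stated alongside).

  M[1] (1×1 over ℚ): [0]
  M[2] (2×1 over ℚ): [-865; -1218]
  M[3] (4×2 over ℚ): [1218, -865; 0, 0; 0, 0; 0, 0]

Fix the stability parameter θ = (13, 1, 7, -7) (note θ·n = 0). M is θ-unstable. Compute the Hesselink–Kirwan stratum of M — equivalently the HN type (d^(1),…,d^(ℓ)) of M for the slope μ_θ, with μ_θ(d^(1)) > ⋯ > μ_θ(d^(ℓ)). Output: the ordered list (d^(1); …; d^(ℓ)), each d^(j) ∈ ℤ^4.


Barcode: M ≅ I[1,1], I[2,3], I[3,4], I[4,4]^3. HN layers by μ_θ (5 steps, strictly decreasing):
  μ^(1)=13; μ^(2)=7; μ^(3)=1; μ^(4)=0; μ^(5)=-7

((1, 0, 0, 0); (0, 0, 1, 0); (0, 1, 0, 0); (0, 0, 1, 1); (0, 0, 0, 3))


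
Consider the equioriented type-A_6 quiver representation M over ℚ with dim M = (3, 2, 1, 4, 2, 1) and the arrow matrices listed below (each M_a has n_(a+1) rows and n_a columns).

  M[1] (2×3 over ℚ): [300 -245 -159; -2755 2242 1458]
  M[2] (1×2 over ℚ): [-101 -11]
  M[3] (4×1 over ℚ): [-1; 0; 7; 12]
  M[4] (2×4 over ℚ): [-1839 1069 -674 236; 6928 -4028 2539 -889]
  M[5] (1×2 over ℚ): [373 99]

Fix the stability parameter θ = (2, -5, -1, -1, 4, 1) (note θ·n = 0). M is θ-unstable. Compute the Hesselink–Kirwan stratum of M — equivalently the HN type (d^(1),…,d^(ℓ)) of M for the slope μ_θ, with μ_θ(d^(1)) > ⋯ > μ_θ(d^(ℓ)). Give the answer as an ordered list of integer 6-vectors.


Interval decomposition of M: I[1,1], I[1,2], I[1,6], I[4,4]^2, I[4,5].
HN type (ℓ=5): μ^(1)=4; μ^(2)=5/2; μ^(3)=2; μ^(4)=-1; μ^(5)=-3/2

((0, 0, 0, 0, 1, 0); (0, 0, 0, 0, 1, 1); (1, 0, 0, 0, 0, 0); (0, 0, 1, 4, 0, 0); (2, 2, 0, 0, 0, 0))


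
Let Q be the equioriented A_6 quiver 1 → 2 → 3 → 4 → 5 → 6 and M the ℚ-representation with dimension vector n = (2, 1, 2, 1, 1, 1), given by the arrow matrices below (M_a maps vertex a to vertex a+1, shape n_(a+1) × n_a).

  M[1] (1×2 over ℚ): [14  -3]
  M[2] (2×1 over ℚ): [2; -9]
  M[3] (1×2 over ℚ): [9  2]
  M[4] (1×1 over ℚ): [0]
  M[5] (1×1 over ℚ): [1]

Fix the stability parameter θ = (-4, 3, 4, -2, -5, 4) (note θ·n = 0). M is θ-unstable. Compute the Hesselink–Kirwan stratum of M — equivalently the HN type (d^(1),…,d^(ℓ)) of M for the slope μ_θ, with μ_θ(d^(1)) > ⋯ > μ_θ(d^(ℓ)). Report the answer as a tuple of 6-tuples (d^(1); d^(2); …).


Barcode: M ≅ I[1,1], I[1,3], I[3,4], I[5,6]. HN layers by μ_θ (5 steps, strictly decreasing):
  μ^(1)=4; μ^(2)=3; μ^(3)=1; μ^(4)=-4; μ^(5)=-5

((0, 0, 1, 0, 0, 1); (0, 1, 0, 0, 0, 0); (0, 0, 1, 1, 0, 0); (2, 0, 0, 0, 0, 0); (0, 0, 0, 0, 1, 0))


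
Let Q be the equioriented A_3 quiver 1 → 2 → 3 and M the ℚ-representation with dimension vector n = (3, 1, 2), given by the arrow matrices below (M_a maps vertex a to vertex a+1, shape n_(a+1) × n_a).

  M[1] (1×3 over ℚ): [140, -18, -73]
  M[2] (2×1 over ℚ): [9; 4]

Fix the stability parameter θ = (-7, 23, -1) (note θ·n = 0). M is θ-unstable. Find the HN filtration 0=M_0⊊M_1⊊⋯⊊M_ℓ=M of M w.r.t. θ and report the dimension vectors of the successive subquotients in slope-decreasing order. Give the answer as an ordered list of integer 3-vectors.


Interval decomposition of M: I[1,1]^2, I[1,3], I[3,3].
HN type (ℓ=3): μ^(1)=11; μ^(2)=-1; μ^(3)=-7

((0, 1, 1); (0, 0, 1); (3, 0, 0))


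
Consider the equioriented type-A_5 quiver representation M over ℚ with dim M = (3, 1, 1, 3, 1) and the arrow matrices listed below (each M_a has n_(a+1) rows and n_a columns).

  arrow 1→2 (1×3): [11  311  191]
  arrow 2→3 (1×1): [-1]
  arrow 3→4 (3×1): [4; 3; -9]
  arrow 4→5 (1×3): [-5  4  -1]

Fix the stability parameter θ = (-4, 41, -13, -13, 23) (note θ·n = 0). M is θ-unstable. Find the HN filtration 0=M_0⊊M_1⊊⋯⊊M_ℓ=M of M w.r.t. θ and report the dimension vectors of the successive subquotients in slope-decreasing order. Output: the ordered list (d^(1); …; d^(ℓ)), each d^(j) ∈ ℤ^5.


Interval decomposition of M: I[1,1]^2, I[1,5], I[4,4]^2.
HN type (ℓ=4): μ^(1)=23; μ^(2)=5; μ^(3)=-4; μ^(4)=-13

((0, 0, 0, 0, 1); (0, 1, 1, 1, 0); (3, 0, 0, 0, 0); (0, 0, 0, 2, 0))


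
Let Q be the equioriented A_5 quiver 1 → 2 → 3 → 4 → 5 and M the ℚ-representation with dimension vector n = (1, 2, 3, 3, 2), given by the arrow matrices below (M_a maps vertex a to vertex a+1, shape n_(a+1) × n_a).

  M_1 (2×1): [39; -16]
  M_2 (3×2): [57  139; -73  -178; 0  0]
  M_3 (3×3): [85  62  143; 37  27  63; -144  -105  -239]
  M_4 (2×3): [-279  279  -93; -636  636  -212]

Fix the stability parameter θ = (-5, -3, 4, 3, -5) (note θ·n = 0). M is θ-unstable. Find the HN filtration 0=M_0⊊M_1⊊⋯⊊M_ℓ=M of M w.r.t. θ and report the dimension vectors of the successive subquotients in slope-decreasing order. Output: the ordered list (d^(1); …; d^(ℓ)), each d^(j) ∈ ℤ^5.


Interval decomposition of M: I[1,4], I[2,4], I[3,5], I[5,5].
HN type (ℓ=4): μ^(1)=7/2; μ^(2)=2/3; μ^(3)=-3; μ^(4)=-5

((0, 0, 2, 2, 0); (0, 0, 1, 1, 1); (0, 2, 0, 0, 0); (1, 0, 0, 0, 1))


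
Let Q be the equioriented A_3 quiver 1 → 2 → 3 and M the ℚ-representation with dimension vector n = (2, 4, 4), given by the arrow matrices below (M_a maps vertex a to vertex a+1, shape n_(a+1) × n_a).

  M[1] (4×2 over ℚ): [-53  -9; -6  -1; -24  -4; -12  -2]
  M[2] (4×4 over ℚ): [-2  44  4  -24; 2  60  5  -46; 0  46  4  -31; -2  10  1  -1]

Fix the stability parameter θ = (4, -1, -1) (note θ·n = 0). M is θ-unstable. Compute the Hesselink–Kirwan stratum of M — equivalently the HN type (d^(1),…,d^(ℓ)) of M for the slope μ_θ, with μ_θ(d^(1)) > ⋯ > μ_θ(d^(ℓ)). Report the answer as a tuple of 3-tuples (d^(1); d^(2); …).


Barcode: M ≅ I[1,2], I[1,3], I[2,3]^2, I[3,3]. HN layers by μ_θ (3 steps, strictly decreasing):
  μ^(1)=3/2; μ^(2)=2/3; μ^(3)=-1

((1, 1, 0); (1, 1, 1); (0, 2, 3))


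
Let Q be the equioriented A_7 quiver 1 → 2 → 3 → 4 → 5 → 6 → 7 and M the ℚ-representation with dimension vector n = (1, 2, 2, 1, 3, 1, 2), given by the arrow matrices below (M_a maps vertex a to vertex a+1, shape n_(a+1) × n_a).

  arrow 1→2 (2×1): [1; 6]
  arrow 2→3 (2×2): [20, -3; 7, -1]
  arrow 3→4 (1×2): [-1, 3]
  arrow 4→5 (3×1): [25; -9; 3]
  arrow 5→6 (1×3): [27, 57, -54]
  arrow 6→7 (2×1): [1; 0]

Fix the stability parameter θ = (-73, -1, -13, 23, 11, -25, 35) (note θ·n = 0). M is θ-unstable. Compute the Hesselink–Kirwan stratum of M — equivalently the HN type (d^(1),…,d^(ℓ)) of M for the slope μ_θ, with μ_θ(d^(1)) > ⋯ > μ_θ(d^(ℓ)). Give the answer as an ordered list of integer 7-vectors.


Interval decomposition of M: I[1,5], I[2,3], I[5,5], I[5,7], I[7,7].
HN type (ℓ=5): μ^(1)=35; μ^(2)=17; μ^(3)=11; μ^(4)=-7; μ^(5)=-73

((0, 0, 0, 0, 0, 0, 2); (0, 0, 0, 1, 1, 0, 0); (0, 0, 0, 0, 1, 0, 0); (0, 2, 2, 0, 1, 1, 0); (1, 0, 0, 0, 0, 0, 0))


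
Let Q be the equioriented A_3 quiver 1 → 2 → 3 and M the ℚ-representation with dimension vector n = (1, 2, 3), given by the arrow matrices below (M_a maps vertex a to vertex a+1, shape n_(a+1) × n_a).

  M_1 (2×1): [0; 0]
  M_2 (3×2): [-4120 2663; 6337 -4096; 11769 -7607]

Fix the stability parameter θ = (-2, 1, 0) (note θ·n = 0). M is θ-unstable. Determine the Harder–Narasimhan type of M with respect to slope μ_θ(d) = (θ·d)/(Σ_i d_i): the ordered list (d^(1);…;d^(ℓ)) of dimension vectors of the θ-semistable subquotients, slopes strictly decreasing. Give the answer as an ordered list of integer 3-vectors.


Via rank(M_{q-1}∘⋯∘M_p): M ≅ I[1,1], I[2,3]^2, I[3,3].
μ_θ-semistable layers: μ^(1)=1/2; μ^(2)=0; μ^(3)=-2

((0, 2, 2); (0, 0, 1); (1, 0, 0))


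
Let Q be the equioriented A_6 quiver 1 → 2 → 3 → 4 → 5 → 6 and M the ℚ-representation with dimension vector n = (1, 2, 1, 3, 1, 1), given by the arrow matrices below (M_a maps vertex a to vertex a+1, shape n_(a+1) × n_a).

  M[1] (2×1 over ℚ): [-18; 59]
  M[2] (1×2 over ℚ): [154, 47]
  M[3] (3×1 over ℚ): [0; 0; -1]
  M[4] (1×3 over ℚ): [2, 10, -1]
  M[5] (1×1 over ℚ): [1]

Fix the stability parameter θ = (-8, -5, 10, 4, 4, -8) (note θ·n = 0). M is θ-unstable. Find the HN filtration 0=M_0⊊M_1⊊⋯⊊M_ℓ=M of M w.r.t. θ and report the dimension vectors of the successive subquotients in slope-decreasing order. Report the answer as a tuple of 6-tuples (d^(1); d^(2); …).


Interval decomposition of M: I[1,6], I[2,2], I[4,4]^2.
HN type (ℓ=4): μ^(1)=4; μ^(2)=5/2; μ^(3)=-5; μ^(4)=-8

((0, 0, 0, 2, 0, 0); (0, 0, 1, 1, 1, 1); (0, 2, 0, 0, 0, 0); (1, 0, 0, 0, 0, 0))


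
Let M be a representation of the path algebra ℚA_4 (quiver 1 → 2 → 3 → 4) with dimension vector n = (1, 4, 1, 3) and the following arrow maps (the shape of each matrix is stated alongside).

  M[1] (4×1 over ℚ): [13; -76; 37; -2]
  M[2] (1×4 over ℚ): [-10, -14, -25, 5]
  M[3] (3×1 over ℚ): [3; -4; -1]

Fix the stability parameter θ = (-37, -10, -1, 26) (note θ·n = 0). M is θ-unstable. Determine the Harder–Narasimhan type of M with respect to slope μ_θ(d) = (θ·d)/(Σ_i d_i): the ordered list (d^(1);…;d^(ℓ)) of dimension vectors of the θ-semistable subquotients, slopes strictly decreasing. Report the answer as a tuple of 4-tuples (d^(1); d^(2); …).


Barcode: M ≅ I[1,4], I[2,2]^3, I[4,4]^2. HN layers by μ_θ (4 steps, strictly decreasing):
  μ^(1)=26; μ^(2)=-1; μ^(3)=-10; μ^(4)=-37

((0, 0, 0, 3); (0, 0, 1, 0); (0, 4, 0, 0); (1, 0, 0, 0))


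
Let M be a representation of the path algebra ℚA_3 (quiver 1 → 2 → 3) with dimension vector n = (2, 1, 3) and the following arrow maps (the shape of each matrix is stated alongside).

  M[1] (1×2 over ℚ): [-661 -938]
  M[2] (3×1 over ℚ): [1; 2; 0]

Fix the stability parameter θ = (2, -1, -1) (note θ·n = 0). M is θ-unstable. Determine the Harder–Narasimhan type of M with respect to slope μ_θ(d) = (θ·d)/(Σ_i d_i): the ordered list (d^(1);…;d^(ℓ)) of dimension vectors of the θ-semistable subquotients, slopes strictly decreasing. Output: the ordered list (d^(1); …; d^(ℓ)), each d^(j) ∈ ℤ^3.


Interval decomposition of M: I[1,1], I[1,3], I[3,3]^2.
HN type (ℓ=3): μ^(1)=2; μ^(2)=0; μ^(3)=-1

((1, 0, 0); (1, 1, 1); (0, 0, 2))


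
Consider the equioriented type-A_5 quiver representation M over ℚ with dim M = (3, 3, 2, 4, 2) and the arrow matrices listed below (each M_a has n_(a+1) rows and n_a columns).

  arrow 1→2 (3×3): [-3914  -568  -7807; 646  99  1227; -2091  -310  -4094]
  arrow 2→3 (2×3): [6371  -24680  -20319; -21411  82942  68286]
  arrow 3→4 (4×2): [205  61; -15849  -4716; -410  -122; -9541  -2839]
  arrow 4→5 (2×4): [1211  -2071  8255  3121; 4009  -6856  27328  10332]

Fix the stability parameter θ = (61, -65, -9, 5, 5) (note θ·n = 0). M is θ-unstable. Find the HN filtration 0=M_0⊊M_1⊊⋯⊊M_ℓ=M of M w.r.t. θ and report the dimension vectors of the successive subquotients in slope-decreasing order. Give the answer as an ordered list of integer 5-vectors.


Barcode: M ≅ I[1,2], I[1,5]^2, I[4,4]^2. HN layers by μ_θ (3 steps, strictly decreasing):
  μ^(1)=5; μ^(2)=-2; μ^(3)=-13/3

((0, 0, 0, 4, 2); (1, 1, 0, 0, 0); (2, 2, 2, 0, 0))


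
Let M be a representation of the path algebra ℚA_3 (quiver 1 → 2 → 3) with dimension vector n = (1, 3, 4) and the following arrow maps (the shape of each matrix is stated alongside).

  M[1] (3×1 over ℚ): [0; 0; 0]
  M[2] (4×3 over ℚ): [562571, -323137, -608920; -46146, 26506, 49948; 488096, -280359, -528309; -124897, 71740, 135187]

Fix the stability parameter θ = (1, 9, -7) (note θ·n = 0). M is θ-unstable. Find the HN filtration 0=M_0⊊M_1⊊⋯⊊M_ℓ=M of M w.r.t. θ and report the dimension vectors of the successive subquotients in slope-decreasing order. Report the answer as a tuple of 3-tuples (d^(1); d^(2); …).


Via rank(M_{q-1}∘⋯∘M_p): M ≅ I[1,1], I[2,2], I[2,3]^2, I[3,3]^2.
μ_θ-semistable layers: μ^(1)=9; μ^(2)=1; μ^(3)=-7

((0, 1, 0); (1, 2, 2); (0, 0, 2))


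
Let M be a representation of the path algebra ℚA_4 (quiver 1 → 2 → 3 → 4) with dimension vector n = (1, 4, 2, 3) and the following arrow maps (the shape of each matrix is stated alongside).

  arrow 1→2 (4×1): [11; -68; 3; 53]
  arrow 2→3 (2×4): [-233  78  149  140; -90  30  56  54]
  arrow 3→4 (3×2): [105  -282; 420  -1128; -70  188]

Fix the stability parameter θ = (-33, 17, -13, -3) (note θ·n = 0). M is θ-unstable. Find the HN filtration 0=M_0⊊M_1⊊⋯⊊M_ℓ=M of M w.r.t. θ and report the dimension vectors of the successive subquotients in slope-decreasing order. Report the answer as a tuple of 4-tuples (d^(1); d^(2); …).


Barcode: M ≅ I[1,2], I[2,2], I[2,3], I[2,4], I[4,4]^2. HN layers by μ_θ (5 steps, strictly decreasing):
  μ^(1)=17; μ^(2)=2; μ^(3)=1/3; μ^(4)=-3; μ^(5)=-33

((0, 2, 0, 0); (0, 1, 1, 0); (0, 1, 1, 1); (0, 0, 0, 2); (1, 0, 0, 0))


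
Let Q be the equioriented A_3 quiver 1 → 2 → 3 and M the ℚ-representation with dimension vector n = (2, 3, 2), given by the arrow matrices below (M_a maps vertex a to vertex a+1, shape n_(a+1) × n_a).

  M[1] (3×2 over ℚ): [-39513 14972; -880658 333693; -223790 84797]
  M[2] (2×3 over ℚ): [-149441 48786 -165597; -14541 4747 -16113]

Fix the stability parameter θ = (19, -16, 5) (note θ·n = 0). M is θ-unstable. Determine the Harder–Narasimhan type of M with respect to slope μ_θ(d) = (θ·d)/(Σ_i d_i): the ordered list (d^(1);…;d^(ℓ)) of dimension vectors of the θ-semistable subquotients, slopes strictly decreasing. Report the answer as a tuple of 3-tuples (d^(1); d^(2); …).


Barcode: M ≅ I[1,3]^2, I[2,2]. HN layers by μ_θ (3 steps, strictly decreasing):
  μ^(1)=5; μ^(2)=3/2; μ^(3)=-16

((0, 0, 2); (2, 2, 0); (0, 1, 0))


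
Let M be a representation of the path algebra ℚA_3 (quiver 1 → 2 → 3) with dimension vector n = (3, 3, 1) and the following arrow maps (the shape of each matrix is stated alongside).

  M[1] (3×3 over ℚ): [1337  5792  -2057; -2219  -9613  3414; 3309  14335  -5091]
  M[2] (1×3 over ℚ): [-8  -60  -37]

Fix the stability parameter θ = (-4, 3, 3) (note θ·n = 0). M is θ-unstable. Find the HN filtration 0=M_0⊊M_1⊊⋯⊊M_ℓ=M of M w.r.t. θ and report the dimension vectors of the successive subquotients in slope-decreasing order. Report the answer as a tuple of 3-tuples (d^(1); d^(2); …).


Barcode: M ≅ I[1,2]^2, I[1,3]. HN layers by μ_θ (2 steps, strictly decreasing):
  μ^(1)=3; μ^(2)=-4

((0, 3, 1); (3, 0, 0))


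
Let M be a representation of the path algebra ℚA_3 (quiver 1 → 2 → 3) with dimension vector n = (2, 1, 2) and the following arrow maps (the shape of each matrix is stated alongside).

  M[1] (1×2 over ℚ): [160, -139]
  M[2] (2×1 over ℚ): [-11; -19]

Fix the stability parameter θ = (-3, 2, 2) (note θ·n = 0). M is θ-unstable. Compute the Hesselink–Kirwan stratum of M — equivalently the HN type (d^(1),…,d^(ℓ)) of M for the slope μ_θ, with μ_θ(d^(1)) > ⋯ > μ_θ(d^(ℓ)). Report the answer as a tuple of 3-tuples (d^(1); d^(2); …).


Via rank(M_{q-1}∘⋯∘M_p): M ≅ I[1,1], I[1,3], I[3,3].
μ_θ-semistable layers: μ^(1)=2; μ^(2)=-3

((0, 1, 2); (2, 0, 0))


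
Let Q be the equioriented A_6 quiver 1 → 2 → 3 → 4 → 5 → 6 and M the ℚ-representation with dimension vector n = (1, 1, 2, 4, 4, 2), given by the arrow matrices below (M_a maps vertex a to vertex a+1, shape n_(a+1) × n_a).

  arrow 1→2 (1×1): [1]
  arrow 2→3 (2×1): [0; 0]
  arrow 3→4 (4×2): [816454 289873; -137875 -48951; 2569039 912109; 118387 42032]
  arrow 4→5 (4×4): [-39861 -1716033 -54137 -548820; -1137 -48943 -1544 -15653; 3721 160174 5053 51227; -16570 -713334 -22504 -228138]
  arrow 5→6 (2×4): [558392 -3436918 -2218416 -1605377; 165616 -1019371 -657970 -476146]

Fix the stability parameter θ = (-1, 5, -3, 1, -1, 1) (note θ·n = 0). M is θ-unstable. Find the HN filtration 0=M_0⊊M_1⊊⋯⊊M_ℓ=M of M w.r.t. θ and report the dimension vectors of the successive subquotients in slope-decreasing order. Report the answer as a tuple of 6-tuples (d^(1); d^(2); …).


Interval decomposition of M: I[1,2], I[3,4], I[3,5], I[4,5], I[4,6], I[5,6].
HN type (ℓ=5): μ^(1)=5; μ^(2)=1; μ^(3)=0; μ^(4)=-1; μ^(5)=-3

((0, 1, 0, 0, 0, 0); (0, 0, 0, 1, 0, 2); (0, 0, 0, 3, 3, 0); (1, 0, 0, 0, 1, 0); (0, 0, 2, 0, 0, 0))


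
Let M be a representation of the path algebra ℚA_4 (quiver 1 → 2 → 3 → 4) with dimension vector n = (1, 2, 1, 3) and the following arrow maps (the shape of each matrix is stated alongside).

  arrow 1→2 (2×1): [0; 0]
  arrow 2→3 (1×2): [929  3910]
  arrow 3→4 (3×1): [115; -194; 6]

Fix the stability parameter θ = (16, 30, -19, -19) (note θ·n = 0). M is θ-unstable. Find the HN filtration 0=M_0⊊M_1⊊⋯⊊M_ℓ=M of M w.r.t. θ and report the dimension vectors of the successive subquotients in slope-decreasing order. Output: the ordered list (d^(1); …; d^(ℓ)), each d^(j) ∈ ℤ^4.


Interval decomposition of M: I[1,1], I[2,2], I[2,4], I[4,4]^2.
HN type (ℓ=4): μ^(1)=30; μ^(2)=16; μ^(3)=-8/3; μ^(4)=-19

((0, 1, 0, 0); (1, 0, 0, 0); (0, 1, 1, 1); (0, 0, 0, 2))


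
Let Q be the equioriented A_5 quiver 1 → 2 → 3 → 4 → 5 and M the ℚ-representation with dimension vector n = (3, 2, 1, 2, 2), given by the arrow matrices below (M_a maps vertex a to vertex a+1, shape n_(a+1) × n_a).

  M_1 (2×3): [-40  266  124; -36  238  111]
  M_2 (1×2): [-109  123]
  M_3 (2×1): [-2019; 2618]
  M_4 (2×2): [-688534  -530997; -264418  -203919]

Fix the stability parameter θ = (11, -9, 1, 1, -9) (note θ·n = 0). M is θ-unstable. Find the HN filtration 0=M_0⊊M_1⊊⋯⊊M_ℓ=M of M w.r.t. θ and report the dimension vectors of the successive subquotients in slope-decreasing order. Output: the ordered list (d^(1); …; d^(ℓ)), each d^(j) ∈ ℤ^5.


Interval decomposition of M: I[1,1], I[1,2], I[1,4], I[4,5], I[5,5].
HN type (ℓ=4): μ^(1)=11; μ^(2)=1; μ^(3)=-4; μ^(4)=-9

((1, 0, 0, 0, 0); (2, 2, 1, 1, 0); (0, 0, 0, 1, 1); (0, 0, 0, 0, 1))


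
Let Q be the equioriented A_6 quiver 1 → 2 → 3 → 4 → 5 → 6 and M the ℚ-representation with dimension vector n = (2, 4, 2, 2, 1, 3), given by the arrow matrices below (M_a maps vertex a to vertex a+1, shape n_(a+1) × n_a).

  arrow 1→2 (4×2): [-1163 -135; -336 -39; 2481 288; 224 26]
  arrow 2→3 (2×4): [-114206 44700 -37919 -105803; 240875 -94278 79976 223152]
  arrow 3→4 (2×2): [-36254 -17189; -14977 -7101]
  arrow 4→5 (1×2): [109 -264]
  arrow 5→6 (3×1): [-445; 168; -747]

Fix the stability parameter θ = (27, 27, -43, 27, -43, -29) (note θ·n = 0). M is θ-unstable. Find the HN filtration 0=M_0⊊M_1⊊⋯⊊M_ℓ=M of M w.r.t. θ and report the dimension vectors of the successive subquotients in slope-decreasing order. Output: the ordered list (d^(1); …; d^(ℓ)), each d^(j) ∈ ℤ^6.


Barcode: M ≅ I[1,4], I[1,6], I[2,2]^2, I[6,6]^2. HN layers by μ_θ (4 steps, strictly decreasing):
  μ^(1)=27; μ^(2)=11/3; μ^(3)=-17/3; μ^(4)=-29

((0, 2, 0, 1, 0, 0); (1, 1, 1, 0, 0, 0); (1, 1, 1, 1, 1, 1); (0, 0, 0, 0, 0, 2))


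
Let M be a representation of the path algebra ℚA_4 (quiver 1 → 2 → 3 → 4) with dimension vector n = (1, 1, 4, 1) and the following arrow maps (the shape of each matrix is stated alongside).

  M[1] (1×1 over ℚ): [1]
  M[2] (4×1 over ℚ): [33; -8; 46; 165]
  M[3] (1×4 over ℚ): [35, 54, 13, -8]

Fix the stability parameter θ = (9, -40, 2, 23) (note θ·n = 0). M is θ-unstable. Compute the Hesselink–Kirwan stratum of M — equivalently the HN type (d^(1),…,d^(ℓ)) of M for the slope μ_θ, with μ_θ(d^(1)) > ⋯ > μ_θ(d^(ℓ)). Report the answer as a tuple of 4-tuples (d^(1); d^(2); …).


Via rank(M_{q-1}∘⋯∘M_p): M ≅ I[1,4], I[3,3]^3.
μ_θ-semistable layers: μ^(1)=23; μ^(2)=2; μ^(3)=-31/2

((0, 0, 0, 1); (0, 0, 4, 0); (1, 1, 0, 0))


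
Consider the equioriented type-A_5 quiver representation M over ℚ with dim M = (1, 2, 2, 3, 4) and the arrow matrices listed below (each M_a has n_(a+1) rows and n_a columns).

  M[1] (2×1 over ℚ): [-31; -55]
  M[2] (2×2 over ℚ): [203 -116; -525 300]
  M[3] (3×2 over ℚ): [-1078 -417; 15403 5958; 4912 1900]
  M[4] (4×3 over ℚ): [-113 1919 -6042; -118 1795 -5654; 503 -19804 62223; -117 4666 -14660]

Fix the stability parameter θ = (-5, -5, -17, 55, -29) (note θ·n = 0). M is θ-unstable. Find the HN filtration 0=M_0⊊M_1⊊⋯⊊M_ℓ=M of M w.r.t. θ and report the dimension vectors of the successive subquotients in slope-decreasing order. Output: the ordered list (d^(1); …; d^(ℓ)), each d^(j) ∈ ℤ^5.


Interval decomposition of M: I[1,5], I[2,2], I[3,5], I[4,5], I[5,5].
HN type (ℓ=5): μ^(1)=13; μ^(2)=-5; μ^(3)=-9; μ^(4)=-17; μ^(5)=-29

((0, 0, 0, 3, 3); (0, 1, 0, 0, 0); (1, 1, 1, 0, 0); (0, 0, 1, 0, 0); (0, 0, 0, 0, 1))


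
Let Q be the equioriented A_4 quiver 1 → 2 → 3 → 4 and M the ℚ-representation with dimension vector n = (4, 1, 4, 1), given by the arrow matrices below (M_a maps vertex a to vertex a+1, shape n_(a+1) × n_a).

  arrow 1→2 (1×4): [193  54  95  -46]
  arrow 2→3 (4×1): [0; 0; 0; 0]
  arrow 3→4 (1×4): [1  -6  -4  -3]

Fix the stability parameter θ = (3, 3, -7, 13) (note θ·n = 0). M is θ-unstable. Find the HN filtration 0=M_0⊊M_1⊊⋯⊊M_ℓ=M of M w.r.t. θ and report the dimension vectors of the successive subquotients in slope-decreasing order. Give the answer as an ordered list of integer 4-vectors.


Barcode: M ≅ I[1,1]^3, I[1,2], I[3,3]^3, I[3,4]. HN layers by μ_θ (3 steps, strictly decreasing):
  μ^(1)=13; μ^(2)=3; μ^(3)=-7

((0, 0, 0, 1); (4, 1, 0, 0); (0, 0, 4, 0))


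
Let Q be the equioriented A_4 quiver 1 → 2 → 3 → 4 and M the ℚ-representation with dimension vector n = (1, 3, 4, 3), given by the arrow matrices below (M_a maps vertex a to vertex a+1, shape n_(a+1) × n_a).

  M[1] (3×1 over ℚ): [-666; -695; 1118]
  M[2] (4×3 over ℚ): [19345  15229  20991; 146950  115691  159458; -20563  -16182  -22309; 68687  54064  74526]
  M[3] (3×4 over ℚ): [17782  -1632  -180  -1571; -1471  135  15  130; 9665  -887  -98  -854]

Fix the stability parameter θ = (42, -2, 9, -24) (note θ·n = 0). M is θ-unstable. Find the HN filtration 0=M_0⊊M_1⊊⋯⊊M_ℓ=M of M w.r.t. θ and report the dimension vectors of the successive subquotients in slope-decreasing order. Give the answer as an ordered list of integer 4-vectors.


Barcode: M ≅ I[1,4], I[2,4]^2, I[3,3]. HN layers by μ_θ (3 steps, strictly decreasing):
  μ^(1)=9; μ^(2)=25/4; μ^(3)=-17/3

((0, 0, 1, 0); (1, 1, 1, 1); (0, 2, 2, 2))


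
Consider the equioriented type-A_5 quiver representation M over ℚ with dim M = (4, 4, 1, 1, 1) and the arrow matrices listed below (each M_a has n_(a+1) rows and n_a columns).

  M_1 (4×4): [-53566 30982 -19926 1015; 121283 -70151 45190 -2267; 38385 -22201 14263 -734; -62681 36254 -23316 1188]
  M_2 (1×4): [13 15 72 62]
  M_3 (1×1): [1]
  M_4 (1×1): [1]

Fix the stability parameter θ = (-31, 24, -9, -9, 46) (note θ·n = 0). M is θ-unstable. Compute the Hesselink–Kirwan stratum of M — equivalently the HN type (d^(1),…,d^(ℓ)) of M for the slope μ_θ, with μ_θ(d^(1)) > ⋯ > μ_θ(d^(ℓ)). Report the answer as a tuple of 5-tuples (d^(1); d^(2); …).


Via rank(M_{q-1}∘⋯∘M_p): M ≅ I[1,2]^3, I[1,5].
μ_θ-semistable layers: μ^(1)=46; μ^(2)=24; μ^(3)=2; μ^(4)=-31

((0, 0, 0, 0, 1); (0, 3, 0, 0, 0); (0, 1, 1, 1, 0); (4, 0, 0, 0, 0))


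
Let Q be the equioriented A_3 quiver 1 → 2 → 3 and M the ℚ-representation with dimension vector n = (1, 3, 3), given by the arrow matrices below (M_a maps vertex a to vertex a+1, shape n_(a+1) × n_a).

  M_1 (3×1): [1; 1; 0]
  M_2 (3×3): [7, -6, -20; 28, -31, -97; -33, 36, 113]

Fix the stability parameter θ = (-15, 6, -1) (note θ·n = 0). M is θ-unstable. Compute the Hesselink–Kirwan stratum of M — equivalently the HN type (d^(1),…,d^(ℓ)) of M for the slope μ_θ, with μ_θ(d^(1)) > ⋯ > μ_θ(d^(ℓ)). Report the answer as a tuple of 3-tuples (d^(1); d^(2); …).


Barcode: M ≅ I[1,3], I[2,3]^2. HN layers by μ_θ (2 steps, strictly decreasing):
  μ^(1)=5/2; μ^(2)=-15

((0, 3, 3); (1, 0, 0))


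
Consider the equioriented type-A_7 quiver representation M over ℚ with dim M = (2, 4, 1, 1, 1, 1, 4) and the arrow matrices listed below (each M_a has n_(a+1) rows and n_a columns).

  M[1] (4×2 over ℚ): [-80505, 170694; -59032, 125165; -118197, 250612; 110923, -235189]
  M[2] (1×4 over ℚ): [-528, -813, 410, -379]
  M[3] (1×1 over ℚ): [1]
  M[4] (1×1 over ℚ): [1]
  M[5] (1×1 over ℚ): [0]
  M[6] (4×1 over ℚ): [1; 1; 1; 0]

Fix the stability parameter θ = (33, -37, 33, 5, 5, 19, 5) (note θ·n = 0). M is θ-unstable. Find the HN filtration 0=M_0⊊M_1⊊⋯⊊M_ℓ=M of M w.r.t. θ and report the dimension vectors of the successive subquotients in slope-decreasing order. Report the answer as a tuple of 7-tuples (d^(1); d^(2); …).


Via rank(M_{q-1}∘⋯∘M_p): M ≅ I[1,2], I[1,5], I[2,2]^2, I[6,7], I[7,7]^3.
μ_θ-semistable layers: μ^(1)=43/3; μ^(2)=12; μ^(3)=5; μ^(4)=-2; μ^(5)=-37

((0, 0, 1, 1, 1, 0, 0); (0, 0, 0, 0, 0, 1, 1); (0, 0, 0, 0, 0, 0, 3); (2, 2, 0, 0, 0, 0, 0); (0, 2, 0, 0, 0, 0, 0))


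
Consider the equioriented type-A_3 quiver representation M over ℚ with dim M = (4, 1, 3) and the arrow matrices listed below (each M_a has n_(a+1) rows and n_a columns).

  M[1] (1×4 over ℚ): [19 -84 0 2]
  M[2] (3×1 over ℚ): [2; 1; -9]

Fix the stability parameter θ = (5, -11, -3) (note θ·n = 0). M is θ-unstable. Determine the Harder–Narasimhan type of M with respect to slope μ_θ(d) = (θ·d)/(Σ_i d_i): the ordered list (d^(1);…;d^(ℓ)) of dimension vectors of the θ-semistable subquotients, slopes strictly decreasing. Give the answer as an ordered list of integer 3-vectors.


Barcode: M ≅ I[1,1]^3, I[1,3], I[3,3]^2. HN layers by μ_θ (2 steps, strictly decreasing):
  μ^(1)=5; μ^(2)=-3

((3, 0, 0); (1, 1, 3))


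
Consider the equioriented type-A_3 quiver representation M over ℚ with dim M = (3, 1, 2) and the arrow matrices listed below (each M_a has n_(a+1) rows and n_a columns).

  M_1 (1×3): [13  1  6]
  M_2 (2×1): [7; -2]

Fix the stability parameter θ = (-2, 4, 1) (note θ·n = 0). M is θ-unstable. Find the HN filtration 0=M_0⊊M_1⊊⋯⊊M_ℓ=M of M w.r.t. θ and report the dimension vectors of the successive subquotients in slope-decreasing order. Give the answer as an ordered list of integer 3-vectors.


Barcode: M ≅ I[1,1]^2, I[1,3], I[3,3]. HN layers by μ_θ (3 steps, strictly decreasing):
  μ^(1)=5/2; μ^(2)=1; μ^(3)=-2

((0, 1, 1); (0, 0, 1); (3, 0, 0))


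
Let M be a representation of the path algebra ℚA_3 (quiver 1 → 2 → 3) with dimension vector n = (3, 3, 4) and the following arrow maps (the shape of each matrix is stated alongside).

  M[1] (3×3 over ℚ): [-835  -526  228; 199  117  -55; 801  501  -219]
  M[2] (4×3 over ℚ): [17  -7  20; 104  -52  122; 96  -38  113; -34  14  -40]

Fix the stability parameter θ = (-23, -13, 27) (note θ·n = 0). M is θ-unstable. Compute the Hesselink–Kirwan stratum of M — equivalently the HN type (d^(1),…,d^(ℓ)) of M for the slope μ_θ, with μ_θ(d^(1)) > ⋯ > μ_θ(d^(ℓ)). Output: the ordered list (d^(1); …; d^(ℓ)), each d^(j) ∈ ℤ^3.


Via rank(M_{q-1}∘⋯∘M_p): M ≅ I[1,1], I[1,3]^2, I[2,2], I[3,3]^2.
μ_θ-semistable layers: μ^(1)=27; μ^(2)=-13; μ^(3)=-23

((0, 0, 4); (0, 3, 0); (3, 0, 0))


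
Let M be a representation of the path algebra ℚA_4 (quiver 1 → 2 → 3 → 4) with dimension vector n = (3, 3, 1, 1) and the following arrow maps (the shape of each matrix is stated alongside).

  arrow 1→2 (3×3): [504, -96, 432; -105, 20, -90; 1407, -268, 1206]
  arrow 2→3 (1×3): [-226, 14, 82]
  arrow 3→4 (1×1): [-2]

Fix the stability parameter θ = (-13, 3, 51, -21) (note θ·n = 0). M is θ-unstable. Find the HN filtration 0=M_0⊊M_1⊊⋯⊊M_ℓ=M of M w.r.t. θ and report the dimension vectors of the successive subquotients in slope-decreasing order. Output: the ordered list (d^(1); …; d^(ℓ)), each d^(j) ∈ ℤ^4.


Interval decomposition of M: I[1,1]^2, I[1,2], I[2,2], I[2,4].
HN type (ℓ=3): μ^(1)=15; μ^(2)=3; μ^(3)=-13

((0, 0, 1, 1); (0, 3, 0, 0); (3, 0, 0, 0))


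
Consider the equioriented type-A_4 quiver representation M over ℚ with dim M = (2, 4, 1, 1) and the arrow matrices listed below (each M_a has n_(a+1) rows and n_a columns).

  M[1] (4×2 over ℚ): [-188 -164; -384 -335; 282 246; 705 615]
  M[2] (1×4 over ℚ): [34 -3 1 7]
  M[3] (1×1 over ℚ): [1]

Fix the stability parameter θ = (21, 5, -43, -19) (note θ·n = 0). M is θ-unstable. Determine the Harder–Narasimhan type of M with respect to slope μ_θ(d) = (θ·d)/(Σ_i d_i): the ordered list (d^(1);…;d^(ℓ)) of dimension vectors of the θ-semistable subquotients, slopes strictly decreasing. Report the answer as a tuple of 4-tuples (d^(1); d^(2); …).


Barcode: M ≅ I[1,2], I[1,4], I[2,2]^2. HN layers by μ_θ (3 steps, strictly decreasing):
  μ^(1)=13; μ^(2)=5; μ^(3)=-9

((1, 1, 0, 0); (0, 2, 0, 0); (1, 1, 1, 1))


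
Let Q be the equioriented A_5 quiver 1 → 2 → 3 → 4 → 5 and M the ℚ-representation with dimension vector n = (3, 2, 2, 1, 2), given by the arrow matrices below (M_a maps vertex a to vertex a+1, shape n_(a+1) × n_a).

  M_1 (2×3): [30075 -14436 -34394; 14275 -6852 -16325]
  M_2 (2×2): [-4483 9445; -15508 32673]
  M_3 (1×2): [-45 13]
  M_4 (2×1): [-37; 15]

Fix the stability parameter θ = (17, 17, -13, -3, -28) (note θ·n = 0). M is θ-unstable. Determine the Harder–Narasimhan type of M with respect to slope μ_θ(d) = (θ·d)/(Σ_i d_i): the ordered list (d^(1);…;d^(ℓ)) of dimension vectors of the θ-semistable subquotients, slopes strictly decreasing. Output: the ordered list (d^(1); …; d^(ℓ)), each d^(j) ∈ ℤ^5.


Barcode: M ≅ I[1,1], I[1,3], I[1,5], I[5,5]. HN layers by μ_θ (4 steps, strictly decreasing):
  μ^(1)=17; μ^(2)=7; μ^(3)=-2; μ^(4)=-28

((1, 0, 0, 0, 0); (1, 1, 1, 0, 0); (1, 1, 1, 1, 1); (0, 0, 0, 0, 1))


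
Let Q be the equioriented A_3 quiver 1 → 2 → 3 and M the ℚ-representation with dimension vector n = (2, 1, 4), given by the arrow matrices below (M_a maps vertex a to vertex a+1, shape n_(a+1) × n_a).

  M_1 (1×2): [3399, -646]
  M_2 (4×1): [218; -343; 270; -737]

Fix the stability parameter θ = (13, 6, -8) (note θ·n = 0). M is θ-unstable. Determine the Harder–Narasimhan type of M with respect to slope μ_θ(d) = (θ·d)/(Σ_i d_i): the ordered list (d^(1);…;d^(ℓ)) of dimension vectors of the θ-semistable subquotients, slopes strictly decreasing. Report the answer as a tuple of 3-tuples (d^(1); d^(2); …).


Interval decomposition of M: I[1,1], I[1,3], I[3,3]^3.
HN type (ℓ=3): μ^(1)=13; μ^(2)=11/3; μ^(3)=-8

((1, 0, 0); (1, 1, 1); (0, 0, 3))


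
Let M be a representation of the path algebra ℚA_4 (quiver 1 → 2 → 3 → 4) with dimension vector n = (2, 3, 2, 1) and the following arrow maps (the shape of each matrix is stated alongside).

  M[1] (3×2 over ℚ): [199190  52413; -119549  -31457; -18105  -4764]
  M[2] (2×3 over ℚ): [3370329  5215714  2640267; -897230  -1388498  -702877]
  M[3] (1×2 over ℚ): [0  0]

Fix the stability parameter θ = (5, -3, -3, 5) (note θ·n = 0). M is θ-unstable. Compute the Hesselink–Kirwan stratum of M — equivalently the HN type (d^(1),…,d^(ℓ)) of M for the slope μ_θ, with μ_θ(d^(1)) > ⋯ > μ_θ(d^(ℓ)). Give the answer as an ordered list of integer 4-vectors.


Via rank(M_{q-1}∘⋯∘M_p): M ≅ I[1,3]^2, I[2,2], I[4,4].
μ_θ-semistable layers: μ^(1)=5; μ^(2)=-1/3; μ^(3)=-3

((0, 0, 0, 1); (2, 2, 2, 0); (0, 1, 0, 0))


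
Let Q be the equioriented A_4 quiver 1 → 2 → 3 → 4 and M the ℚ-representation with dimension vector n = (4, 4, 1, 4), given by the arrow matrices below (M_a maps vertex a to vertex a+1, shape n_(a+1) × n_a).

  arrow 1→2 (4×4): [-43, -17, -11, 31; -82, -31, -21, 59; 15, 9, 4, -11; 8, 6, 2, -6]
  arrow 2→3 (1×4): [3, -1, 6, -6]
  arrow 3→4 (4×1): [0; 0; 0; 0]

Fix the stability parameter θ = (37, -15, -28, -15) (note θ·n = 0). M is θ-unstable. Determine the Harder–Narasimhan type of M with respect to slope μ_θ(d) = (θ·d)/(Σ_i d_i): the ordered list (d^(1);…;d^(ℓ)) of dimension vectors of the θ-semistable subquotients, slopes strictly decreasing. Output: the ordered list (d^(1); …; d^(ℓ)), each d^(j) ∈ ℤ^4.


Barcode: M ≅ I[1,1], I[1,2]^2, I[1,3], I[2,2], I[4,4]^4. HN layers by μ_θ (4 steps, strictly decreasing):
  μ^(1)=37; μ^(2)=11; μ^(3)=-2; μ^(4)=-15

((1, 0, 0, 0); (2, 2, 0, 0); (1, 1, 1, 0); (0, 1, 0, 4))


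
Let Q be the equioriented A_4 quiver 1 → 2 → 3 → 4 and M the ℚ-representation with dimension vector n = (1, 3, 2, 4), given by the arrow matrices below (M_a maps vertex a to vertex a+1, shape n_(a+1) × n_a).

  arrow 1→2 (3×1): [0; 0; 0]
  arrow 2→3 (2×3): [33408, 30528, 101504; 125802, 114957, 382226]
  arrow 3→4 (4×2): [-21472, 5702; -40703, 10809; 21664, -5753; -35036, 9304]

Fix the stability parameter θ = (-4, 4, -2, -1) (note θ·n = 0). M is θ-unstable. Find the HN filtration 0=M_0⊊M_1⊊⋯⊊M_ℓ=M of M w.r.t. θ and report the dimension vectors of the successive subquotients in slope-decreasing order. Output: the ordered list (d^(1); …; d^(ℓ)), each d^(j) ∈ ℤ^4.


Interval decomposition of M: I[1,1], I[2,2]^2, I[2,4], I[3,4], I[4,4]^2.
HN type (ℓ=5): μ^(1)=4; μ^(2)=1/3; μ^(3)=-1; μ^(4)=-2; μ^(5)=-4

((0, 2, 0, 0); (0, 1, 1, 1); (0, 0, 0, 3); (0, 0, 1, 0); (1, 0, 0, 0))


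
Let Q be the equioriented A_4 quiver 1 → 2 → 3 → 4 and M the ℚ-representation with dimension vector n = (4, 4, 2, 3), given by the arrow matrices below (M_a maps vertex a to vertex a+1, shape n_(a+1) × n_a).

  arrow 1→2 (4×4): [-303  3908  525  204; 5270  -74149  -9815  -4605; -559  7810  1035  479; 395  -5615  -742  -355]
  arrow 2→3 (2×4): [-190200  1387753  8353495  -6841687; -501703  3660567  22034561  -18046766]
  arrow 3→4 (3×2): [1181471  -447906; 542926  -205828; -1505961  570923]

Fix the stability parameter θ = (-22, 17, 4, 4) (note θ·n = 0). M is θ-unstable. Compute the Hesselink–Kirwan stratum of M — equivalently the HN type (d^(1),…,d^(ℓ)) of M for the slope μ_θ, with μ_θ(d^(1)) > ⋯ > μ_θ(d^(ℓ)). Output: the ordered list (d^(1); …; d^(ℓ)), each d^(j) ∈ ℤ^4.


Interval decomposition of M: I[1,2]^2, I[1,4]^2, I[4,4].
HN type (ℓ=4): μ^(1)=17; μ^(2)=25/3; μ^(3)=4; μ^(4)=-22

((0, 2, 0, 0); (0, 2, 2, 2); (0, 0, 0, 1); (4, 0, 0, 0))


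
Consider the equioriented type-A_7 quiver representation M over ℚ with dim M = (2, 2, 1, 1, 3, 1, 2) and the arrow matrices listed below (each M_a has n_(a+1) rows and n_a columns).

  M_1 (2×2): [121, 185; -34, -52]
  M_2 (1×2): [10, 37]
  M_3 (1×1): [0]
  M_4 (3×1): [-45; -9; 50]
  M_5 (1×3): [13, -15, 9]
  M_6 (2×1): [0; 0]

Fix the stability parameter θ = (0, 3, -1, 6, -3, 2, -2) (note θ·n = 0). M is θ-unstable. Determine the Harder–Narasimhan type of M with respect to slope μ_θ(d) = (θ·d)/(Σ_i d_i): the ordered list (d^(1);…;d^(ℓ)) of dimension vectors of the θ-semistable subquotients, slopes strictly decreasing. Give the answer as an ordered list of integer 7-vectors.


Barcode: M ≅ I[1,2], I[1,3], I[4,5], I[5,5], I[5,6], I[7,7]^2. HN layers by μ_θ (7 steps, strictly decreasing):
  μ^(1)=3; μ^(2)=2; μ^(3)=3/2; μ^(4)=1; μ^(5)=0; μ^(6)=-2; μ^(7)=-3

((0, 1, 0, 0, 0, 0, 0); (0, 0, 0, 0, 0, 1, 0); (0, 0, 0, 1, 1, 0, 0); (0, 1, 1, 0, 0, 0, 0); (2, 0, 0, 0, 0, 0, 0); (0, 0, 0, 0, 0, 0, 2); (0, 0, 0, 0, 2, 0, 0))


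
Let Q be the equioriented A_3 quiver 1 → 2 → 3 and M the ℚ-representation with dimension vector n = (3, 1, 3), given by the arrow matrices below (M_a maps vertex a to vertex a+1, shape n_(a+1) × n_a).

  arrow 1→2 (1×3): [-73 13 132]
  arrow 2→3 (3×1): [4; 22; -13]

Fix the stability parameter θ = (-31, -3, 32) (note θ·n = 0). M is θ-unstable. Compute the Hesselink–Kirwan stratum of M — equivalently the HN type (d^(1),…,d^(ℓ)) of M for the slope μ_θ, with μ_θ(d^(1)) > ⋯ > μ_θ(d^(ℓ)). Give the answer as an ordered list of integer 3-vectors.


Via rank(M_{q-1}∘⋯∘M_p): M ≅ I[1,1]^2, I[1,3], I[3,3]^2.
μ_θ-semistable layers: μ^(1)=32; μ^(2)=-3; μ^(3)=-31

((0, 0, 3); (0, 1, 0); (3, 0, 0))


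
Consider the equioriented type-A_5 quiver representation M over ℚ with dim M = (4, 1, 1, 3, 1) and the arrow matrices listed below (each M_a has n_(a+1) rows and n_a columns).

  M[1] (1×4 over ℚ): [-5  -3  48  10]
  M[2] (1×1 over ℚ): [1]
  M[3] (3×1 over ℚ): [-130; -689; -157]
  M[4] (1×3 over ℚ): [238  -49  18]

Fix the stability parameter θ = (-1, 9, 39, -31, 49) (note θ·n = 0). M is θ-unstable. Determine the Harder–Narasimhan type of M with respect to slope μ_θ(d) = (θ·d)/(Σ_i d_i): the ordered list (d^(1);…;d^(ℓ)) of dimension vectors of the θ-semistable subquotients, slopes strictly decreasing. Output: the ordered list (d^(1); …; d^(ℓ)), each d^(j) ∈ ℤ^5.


Barcode: M ≅ I[1,1]^3, I[1,5], I[4,4]^2. HN layers by μ_θ (4 steps, strictly decreasing):
  μ^(1)=49; μ^(2)=17/3; μ^(3)=-1; μ^(4)=-31

((0, 0, 0, 0, 1); (0, 1, 1, 1, 0); (4, 0, 0, 0, 0); (0, 0, 0, 2, 0))
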